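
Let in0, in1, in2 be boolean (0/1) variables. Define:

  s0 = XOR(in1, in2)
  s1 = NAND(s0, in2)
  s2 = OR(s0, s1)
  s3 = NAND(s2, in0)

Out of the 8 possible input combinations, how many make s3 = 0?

4

s3 = NAND(s2, in0) must be 0, so both s2 = 1 and in0 = 1.
s2 = OR(s0, s1) must be 1, so at least one of s0, s1 is 1.
Satisfying assignments:
  in0=1, in1=0, in2=0
  in0=1, in1=0, in2=1
  in0=1, in1=1, in2=0
  in0=1, in1=1, in2=1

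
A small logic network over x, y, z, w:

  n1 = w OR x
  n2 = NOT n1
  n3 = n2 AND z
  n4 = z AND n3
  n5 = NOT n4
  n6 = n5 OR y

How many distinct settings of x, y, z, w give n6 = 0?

1

n6 = n5 OR y must be 0, so both n5 = 0 and y = 0.
n5 = NOT n4 must be 0, so n4 = 1.
Satisfying assignments:
  x=0, y=0, z=1, w=0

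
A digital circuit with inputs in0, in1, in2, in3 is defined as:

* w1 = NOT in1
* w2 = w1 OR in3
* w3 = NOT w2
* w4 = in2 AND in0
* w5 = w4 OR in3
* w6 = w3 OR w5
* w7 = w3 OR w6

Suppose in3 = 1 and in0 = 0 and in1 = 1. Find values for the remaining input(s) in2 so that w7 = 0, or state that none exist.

With in3 = 1 and in0 = 0 and in1 = 1 fixed, none of the 2 settings of in2 give w7 = 0.
For example, with in2=1:
w1 = NOT in1 = NOT 1 = 0
w2 = w1 OR in3 = 0 OR 1 = 1
w3 = NOT w2 = NOT 1 = 0
w4 = in2 AND in0 = 1 AND 0 = 0
w5 = w4 OR in3 = 0 OR 1 = 1
w6 = w3 OR w5 = 0 OR 1 = 1
w7 = w3 OR w6 = 0 OR 1 = 1
giving w7 = 1 ≠ 0.

no solution exists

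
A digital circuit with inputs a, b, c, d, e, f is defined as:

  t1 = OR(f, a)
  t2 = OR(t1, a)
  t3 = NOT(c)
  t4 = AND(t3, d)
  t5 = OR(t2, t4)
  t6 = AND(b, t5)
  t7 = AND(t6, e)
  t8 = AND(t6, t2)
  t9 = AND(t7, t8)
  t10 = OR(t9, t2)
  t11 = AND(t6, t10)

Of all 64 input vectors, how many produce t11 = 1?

24

t11 = AND(t6, t10) must be 1, so both t6 = 1 and t10 = 1.
t6 = AND(b, t5) must be 1, so both b = 1 and t5 = 1.
t10 = OR(t9, t2) must be 1, so at least one of t9, t2 is 1.
Enumerating the 64 input combinations, 24 give t11 = 1 and 40 give t11 = 0.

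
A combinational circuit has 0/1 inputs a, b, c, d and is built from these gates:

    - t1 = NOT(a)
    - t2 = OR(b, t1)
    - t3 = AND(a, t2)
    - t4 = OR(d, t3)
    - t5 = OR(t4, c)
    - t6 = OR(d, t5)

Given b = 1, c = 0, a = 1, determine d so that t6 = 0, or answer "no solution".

With b = 1, c = 0, a = 1 fixed, none of the 2 settings of d give t6 = 0.
For example, with d=0:
t1 = NOT(a) = NOT 1 = 0
t2 = OR(b, t1) = OR(1, 0) = 1
t3 = AND(a, t2) = AND(1, 1) = 1
t4 = OR(d, t3) = OR(0, 1) = 1
t5 = OR(t4, c) = OR(1, 0) = 1
t6 = OR(d, t5) = OR(0, 1) = 1
giving t6 = 1 ≠ 0.

no solution exists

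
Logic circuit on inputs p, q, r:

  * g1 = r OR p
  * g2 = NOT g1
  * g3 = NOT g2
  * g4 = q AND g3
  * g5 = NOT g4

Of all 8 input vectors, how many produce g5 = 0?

g5 = NOT g4 must be 0, so g4 = 1.
g4 = q AND g3 must be 1, so both q = 1 and g3 = 1.
g3 = NOT g2 must be 1, so g2 = 0.
Enumerating the 8 input combinations, 3 give g5 = 0 and 5 give g5 = 1.

3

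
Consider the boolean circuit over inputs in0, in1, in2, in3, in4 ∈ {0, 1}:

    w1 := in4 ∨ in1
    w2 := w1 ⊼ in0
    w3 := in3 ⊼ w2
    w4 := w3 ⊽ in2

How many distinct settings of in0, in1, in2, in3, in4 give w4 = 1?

w4 = w3 ⊽ in2 must be 1, so both w3 = 0 and in2 = 0.
Enumerating the 32 input combinations, 5 give w4 = 1 and 27 give w4 = 0.

5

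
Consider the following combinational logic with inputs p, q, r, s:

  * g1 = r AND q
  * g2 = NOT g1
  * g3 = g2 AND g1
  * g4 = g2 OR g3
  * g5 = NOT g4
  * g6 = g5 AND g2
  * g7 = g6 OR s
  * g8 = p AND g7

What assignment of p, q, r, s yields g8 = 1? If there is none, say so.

p=1, q=1, r=0, s=1

g8 = p AND g7 must be 1, so both p = 1 and g7 = 1.
g7 = g6 OR s must be 1, so at least one of g6, s is 1.
Check with p=1, q=1, r=0, s=1:
g1 = r AND q = 0 AND 1 = 0
g2 = NOT g1 = NOT 0 = 1
g3 = g2 AND g1 = 1 AND 0 = 0
g4 = g2 OR g3 = 1 OR 0 = 1
g5 = NOT g4 = NOT 1 = 0
g6 = g5 AND g2 = 0 AND 1 = 0
g7 = g6 OR s = 0 OR 1 = 1
g8 = p AND g7 = 1 AND 1 = 1
So g8 = 1 as required.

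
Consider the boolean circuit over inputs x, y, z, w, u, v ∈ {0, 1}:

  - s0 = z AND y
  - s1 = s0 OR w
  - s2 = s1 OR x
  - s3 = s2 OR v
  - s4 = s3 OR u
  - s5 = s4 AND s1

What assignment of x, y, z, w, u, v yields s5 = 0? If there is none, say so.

s5 = s4 AND s1 must be 0, so at least one of s4, s1 is 0.
Check with x=1, y=0, z=1, w=0, u=0, v=0:
s0 = z AND y = 1 AND 0 = 0
s1 = s0 OR w = 0 OR 0 = 0
s2 = s1 OR x = 0 OR 1 = 1
s3 = s2 OR v = 1 OR 0 = 1
s4 = s3 OR u = 1 OR 0 = 1
s5 = s4 AND s1 = 1 AND 0 = 0
So s5 = 0 as required.

x=1, y=0, z=1, w=0, u=0, v=0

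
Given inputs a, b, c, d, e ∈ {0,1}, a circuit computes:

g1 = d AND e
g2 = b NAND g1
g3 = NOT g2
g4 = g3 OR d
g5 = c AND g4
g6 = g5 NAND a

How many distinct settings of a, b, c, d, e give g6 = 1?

g6 = g5 NAND a must be 1, so at least one of g5, a is 0.
Enumerating the 32 input combinations, 28 give g6 = 1 and 4 give g6 = 0.

28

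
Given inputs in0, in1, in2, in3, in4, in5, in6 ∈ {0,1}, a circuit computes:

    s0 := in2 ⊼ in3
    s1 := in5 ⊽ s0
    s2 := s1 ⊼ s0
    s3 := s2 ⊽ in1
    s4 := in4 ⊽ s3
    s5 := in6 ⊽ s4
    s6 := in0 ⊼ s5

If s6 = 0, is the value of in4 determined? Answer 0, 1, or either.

1

s6 = in0 ⊼ s5 must be 0, so both in0 = 1 and s5 = 1.
s5 = in6 ⊽ s4 must be 1, so both in6 = 0 and s4 = 0.
s4 = in4 ⊽ s3 must be 0, so at least one of in4, s3 is 1.
Every assignment with s6 = 0 has in4 = 1; there are 16 such assignment(s).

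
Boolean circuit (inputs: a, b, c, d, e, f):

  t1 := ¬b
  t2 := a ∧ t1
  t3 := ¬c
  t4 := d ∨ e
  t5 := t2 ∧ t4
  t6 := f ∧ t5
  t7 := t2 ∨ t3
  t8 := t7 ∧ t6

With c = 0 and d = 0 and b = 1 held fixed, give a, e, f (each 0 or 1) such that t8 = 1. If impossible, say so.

no solution exists

With c = 0 and d = 0 and b = 1 fixed, none of the 8 settings of a, e, f give t8 = 1.
For example, with a=1, e=0, f=0:
t1 = ¬b = ¬1 = 0
t2 = a ∧ t1 = 1 ∧ 0 = 0
t3 = ¬c = ¬0 = 1
t4 = d ∨ e = 0 ∨ 0 = 0
t5 = t2 ∧ t4 = 0 ∧ 0 = 0
t6 = f ∧ t5 = 0 ∧ 0 = 0
t7 = t2 ∨ t3 = 0 ∨ 1 = 1
t8 = t7 ∧ t6 = 1 ∧ 0 = 0
giving t8 = 0 ≠ 1.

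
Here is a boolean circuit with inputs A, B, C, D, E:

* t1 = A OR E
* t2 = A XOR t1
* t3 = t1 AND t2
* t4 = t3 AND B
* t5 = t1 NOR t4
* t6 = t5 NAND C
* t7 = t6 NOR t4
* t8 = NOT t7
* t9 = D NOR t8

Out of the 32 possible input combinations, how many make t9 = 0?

t9 = D NOR t8 must be 0, so at least one of D, t8 is 1.
Enumerating the 32 input combinations, 30 give t9 = 0 and 2 give t9 = 1.

30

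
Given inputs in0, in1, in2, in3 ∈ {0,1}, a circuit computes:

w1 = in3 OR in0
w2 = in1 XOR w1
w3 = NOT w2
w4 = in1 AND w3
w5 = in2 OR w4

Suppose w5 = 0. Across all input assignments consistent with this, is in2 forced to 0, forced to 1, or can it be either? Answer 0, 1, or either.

w5 = in2 OR w4 must be 0, so both in2 = 0 and w4 = 0.
w4 = in1 AND w3 must be 0, so at least one of in1, w3 is 0.
Every assignment with w5 = 0 has in2 = 0; there are 5 such assignment(s).

0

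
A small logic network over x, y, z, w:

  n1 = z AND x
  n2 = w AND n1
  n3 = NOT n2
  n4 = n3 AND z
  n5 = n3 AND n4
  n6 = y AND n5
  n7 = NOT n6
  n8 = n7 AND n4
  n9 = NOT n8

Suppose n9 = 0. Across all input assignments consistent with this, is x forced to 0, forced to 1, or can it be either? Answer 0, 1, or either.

either

Both values of x occur among assignments with n9 = 0:
  x=0: x=0, y=0, z=1, w=0
  x=1: x=1, y=0, z=1, w=0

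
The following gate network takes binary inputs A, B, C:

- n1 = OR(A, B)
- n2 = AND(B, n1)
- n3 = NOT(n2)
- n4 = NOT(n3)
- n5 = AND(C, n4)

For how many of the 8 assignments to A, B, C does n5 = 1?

n5 = AND(C, n4) must be 1, so both C = 1 and n4 = 1.
Satisfying assignments:
  A=0, B=1, C=1
  A=1, B=1, C=1

2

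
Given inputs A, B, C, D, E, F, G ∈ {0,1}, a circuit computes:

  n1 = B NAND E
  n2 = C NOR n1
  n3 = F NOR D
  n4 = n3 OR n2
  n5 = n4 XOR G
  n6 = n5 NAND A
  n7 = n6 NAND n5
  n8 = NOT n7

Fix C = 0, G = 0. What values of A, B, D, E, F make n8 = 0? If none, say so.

n8 = NOT n7 must be 0, so n7 = 1.
n7 = n6 NAND n5 must be 1, so at least one of n6, n5 is 0.
Check with C = 0, G = 0 and A=0, B=0, D=1, E=0, F=1:
n1 = B NAND E = 0 NAND 0 = 1
n2 = C NOR n1 = 0 NOR 1 = 0
n3 = F NOR D = 1 NOR 1 = 0
n4 = n3 OR n2 = 0 OR 0 = 0
n5 = n4 XOR G = 0 XOR 0 = 0
n6 = n5 NAND A = 0 NAND 0 = 1
n7 = n6 NAND n5 = 1 NAND 0 = 1
n8 = NOT n7 = NOT 1 = 0
So n8 = 0.

A=0, B=0, D=1, E=0, F=1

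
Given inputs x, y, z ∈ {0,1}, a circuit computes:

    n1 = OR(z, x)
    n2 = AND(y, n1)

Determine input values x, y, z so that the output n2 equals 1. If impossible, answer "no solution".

x=1, y=1, z=0

n2 = AND(y, n1) must be 1, so both y = 1 and n1 = 1.
n1 = OR(z, x) must be 1, so at least one of z, x is 1.
Check with x=1, y=1, z=0:
n1 = OR(z, x) = OR(0, 1) = 1
n2 = AND(y, n1) = AND(1, 1) = 1
So n2 = 1 as required.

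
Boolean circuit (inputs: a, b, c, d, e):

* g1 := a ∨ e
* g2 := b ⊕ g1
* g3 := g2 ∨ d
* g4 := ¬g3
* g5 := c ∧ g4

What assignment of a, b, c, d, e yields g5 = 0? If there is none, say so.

g5 = c ∧ g4 must be 0, so at least one of c, g4 is 0.
Check with a=1, b=0, c=1, d=0, e=1:
g1 = a ∨ e = 1 ∨ 1 = 1
g2 = b ⊕ g1 = 0 ⊕ 1 = 1
g3 = g2 ∨ d = 1 ∨ 0 = 1
g4 = ¬g3 = ¬1 = 0
g5 = c ∧ g4 = 1 ∧ 0 = 0
So g5 = 0 as required.

a=1, b=0, c=1, d=0, e=1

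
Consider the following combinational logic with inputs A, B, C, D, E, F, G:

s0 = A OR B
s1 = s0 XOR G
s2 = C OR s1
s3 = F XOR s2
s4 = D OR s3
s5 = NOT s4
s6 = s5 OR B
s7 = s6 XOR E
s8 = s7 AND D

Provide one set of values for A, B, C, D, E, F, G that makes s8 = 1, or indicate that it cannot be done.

Check with A=0, B=0, C=1, D=1, E=1, F=0, G=1:
s0 = A OR B = 0 OR 0 = 0
s1 = s0 XOR G = 0 XOR 1 = 1
s2 = C OR s1 = 1 OR 1 = 1
s3 = F XOR s2 = 0 XOR 1 = 1
s4 = D OR s3 = 1 OR 1 = 1
s5 = NOT s4 = NOT 1 = 0
s6 = s5 OR B = 0 OR 0 = 0
s7 = s6 XOR E = 0 XOR 1 = 1
s8 = s7 AND D = 1 AND 1 = 1
So s8 = 1 as required.

A=0, B=0, C=1, D=1, E=1, F=0, G=1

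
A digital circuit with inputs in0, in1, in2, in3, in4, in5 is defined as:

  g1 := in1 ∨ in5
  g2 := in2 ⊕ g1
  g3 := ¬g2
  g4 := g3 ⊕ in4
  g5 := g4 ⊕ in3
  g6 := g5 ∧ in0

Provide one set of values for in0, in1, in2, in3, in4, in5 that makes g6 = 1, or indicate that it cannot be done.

in0=1 in1=1 in2=1 in3=0 in4=0 in5=0

g6 = g5 ∧ in0 must be 1, so both g5 = 1 and in0 = 1.
g5 = g4 ⊕ in3 must be 1, so g4 and in3 differ.
Check with in0=1 in1=1 in2=1 in3=0 in4=0 in5=0:
g1 = in1 ∨ in5 = 1 ∨ 0 = 1
g2 = in2 ⊕ g1 = 1 ⊕ 1 = 0
g3 = ¬g2 = ¬0 = 1
g4 = g3 ⊕ in4 = 1 ⊕ 0 = 1
g5 = g4 ⊕ in3 = 1 ⊕ 0 = 1
g6 = g5 ∧ in0 = 1 ∧ 1 = 1
So g6 = 1 as required.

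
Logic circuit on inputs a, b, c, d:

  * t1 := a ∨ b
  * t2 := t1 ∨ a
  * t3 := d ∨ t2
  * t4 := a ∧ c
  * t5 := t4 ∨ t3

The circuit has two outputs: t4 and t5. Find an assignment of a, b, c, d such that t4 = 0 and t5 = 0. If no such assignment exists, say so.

a=0, b=0, c=1, d=0

Check with a=0, b=0, c=1, d=0:
t1 = a ∨ b = 0 ∨ 0 = 0
t2 = t1 ∨ a = 0 ∨ 0 = 0
t3 = d ∨ t2 = 0 ∨ 0 = 0
t4 = a ∧ c = 0 ∧ 1 = 0
t5 = t4 ∨ t3 = 0 ∨ 0 = 0
So t4 = 0 and t5 = 0.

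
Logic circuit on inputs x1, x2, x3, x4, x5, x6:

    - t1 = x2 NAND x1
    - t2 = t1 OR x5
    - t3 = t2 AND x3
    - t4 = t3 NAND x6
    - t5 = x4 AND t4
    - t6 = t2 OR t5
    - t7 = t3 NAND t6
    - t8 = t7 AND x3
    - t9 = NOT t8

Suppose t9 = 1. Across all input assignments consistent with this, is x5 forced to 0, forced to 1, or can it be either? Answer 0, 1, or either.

either

Both values of x5 occur among assignments with t9 = 1:
  x5=0: x1=0, x2=0, x3=0, x4=0, x5=0, x6=0
  x5=1: x1=0, x2=0, x3=0, x4=0, x5=1, x6=0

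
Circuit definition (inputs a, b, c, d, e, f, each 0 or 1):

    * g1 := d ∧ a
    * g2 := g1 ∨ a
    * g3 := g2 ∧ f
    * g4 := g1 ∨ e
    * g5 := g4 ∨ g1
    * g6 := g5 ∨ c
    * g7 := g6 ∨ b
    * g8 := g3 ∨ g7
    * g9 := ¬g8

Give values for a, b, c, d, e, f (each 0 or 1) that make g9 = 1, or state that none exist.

a=1, b=0, c=0, d=0, e=0, f=0

g9 = ¬g8 must be 1, so g8 = 0.
g8 = g3 ∨ g7 must be 0, so both g3 = 0 and g7 = 0.
g3 = g2 ∧ f must be 0, so at least one of g2, f is 0.
Check with a=1, b=0, c=0, d=0, e=0, f=0:
g1 = d ∧ a = 0 ∧ 1 = 0
g2 = g1 ∨ a = 0 ∨ 1 = 1
g3 = g2 ∧ f = 1 ∧ 0 = 0
g4 = g1 ∨ e = 0 ∨ 0 = 0
g5 = g4 ∨ g1 = 0 ∨ 0 = 0
g6 = g5 ∨ c = 0 ∨ 0 = 0
g7 = g6 ∨ b = 0 ∨ 0 = 0
g8 = g3 ∨ g7 = 0 ∨ 0 = 0
g9 = ¬g8 = ¬0 = 1
So g9 = 1 as required.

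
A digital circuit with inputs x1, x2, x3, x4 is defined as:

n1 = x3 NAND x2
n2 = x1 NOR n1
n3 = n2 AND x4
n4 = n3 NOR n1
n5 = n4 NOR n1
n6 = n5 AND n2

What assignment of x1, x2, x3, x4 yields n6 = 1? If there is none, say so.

x1=0 x2=1 x3=1 x4=1

n6 = n5 AND n2 must be 1, so both n5 = 1 and n2 = 1.
Check with x1=0 x2=1 x3=1 x4=1:
n1 = x3 NAND x2 = 1 NAND 1 = 0
n2 = x1 NOR n1 = 0 NOR 0 = 1
n3 = n2 AND x4 = 1 AND 1 = 1
n4 = n3 NOR n1 = 1 NOR 0 = 0
n5 = n4 NOR n1 = 0 NOR 0 = 1
n6 = n5 AND n2 = 1 AND 1 = 1
So n6 = 1 as required.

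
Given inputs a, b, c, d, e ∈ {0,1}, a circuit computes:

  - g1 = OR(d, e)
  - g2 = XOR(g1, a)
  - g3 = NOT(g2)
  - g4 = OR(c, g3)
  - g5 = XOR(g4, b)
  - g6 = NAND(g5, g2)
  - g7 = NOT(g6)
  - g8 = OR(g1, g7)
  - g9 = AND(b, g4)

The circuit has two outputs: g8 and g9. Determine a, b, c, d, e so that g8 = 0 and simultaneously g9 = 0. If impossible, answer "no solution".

Check with a=0, b=0, c=0, d=0, e=0:
g1 = OR(d, e) = OR(0, 0) = 0
g2 = XOR(g1, a) = XOR(0, 0) = 0
g3 = NOT(g2) = NOT 0 = 1
g4 = OR(c, g3) = OR(0, 1) = 1
g5 = XOR(g4, b) = XOR(1, 0) = 1
g6 = NAND(g5, g2) = NAND(1, 0) = 1
g7 = NOT(g6) = NOT 1 = 0
g8 = OR(g1, g7) = OR(0, 0) = 0
g9 = AND(b, g4) = AND(0, 1) = 0
So g8 = 0 and g9 = 0.

a=0, b=0, c=0, d=0, e=0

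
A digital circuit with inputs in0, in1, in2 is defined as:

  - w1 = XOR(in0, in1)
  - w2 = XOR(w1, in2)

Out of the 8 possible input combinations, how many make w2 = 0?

w2 = XOR(w1, in2) must be 0, so w1 and in2 are equal.
Satisfying assignments:
  in0=0, in1=0, in2=0
  in0=0, in1=1, in2=1
  in0=1, in1=0, in2=1
  in0=1, in1=1, in2=0

4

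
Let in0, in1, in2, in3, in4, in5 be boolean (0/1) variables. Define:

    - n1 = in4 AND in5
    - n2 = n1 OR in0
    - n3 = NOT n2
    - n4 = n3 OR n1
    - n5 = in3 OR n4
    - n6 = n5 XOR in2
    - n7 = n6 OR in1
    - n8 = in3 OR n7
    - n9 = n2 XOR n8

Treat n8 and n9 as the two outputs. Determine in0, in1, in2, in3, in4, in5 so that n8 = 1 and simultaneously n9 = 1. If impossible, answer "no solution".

Check with in0=0 in1=0 in2=0 in3=0 in4=1 in5=0:
n1 = in4 AND in5 = 1 AND 0 = 0
n2 = n1 OR in0 = 0 OR 0 = 0
n3 = NOT n2 = NOT 0 = 1
n4 = n3 OR n1 = 1 OR 0 = 1
n5 = in3 OR n4 = 0 OR 1 = 1
n6 = n5 XOR in2 = 1 XOR 0 = 1
n7 = n6 OR in1 = 1 OR 0 = 1
n8 = in3 OR n7 = 0 OR 1 = 1
n9 = n2 XOR n8 = 0 XOR 1 = 1
So n8 = 1 and n9 = 1.

in0=0 in1=0 in2=0 in3=0 in4=1 in5=0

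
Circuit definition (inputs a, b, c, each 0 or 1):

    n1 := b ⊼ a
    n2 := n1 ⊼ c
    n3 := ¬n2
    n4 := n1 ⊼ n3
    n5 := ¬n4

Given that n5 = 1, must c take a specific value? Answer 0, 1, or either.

n5 = ¬n4 must be 1, so n4 = 0.
n4 = n1 ⊼ n3 must be 0, so both n1 = 1 and n3 = 1.
Every assignment with n5 = 1 has c = 1; there are 3 such assignment(s).
  a=0, b=0, c=1
  a=0, b=1, c=1
  a=1, b=0, c=1

1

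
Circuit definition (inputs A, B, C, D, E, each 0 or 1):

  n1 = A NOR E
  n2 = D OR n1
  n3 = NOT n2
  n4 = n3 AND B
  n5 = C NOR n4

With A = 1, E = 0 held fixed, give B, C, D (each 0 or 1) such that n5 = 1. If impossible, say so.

B=0 C=0 D=1

n5 = C NOR n4 must be 1, so both C = 0 and n4 = 0.
Check with A = 1, E = 0 and B=0, C=0, D=1:
n1 = A NOR E = 1 NOR 0 = 0
n2 = D OR n1 = 1 OR 0 = 1
n3 = NOT n2 = NOT 1 = 0
n4 = n3 AND B = 0 AND 0 = 0
n5 = C NOR n4 = 0 NOR 0 = 1
So n5 = 1.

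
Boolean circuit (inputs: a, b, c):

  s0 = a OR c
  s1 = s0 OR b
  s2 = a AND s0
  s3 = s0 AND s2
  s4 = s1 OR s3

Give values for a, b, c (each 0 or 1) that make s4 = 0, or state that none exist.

a=0, b=0, c=0

s4 = s1 OR s3 must be 0, so both s1 = 0 and s3 = 0.
s1 = s0 OR b must be 0, so both s0 = 0 and b = 0.
s3 = s0 AND s2 must be 0, so at least one of s0, s2 is 0.
Check with a=0, b=0, c=0:
s0 = a OR c = 0 OR 0 = 0
s1 = s0 OR b = 0 OR 0 = 0
s2 = a AND s0 = 0 AND 0 = 0
s3 = s0 AND s2 = 0 AND 0 = 0
s4 = s1 OR s3 = 0 OR 0 = 0
So s4 = 0 as required.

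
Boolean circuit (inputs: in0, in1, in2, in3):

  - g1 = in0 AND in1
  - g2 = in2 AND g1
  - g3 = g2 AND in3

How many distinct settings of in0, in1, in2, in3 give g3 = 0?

15

g3 = g2 AND in3 must be 0, so at least one of g2, in3 is 0.
Enumerating the 16 input combinations, 15 give g3 = 0 and 1 give g3 = 1.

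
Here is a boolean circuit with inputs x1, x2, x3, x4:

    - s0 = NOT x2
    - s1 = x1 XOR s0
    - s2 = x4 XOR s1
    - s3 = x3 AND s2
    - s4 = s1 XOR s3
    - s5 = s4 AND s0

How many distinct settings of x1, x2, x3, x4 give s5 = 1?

s5 = s4 AND s0 must be 1, so both s4 = 1 and s0 = 1.
s4 = s1 XOR s3 must be 1, so s1 and s3 differ.
s0 = NOT x2 must be 1, so x2 = 0.
Satisfying assignments:
  x1=0, x2=0, x3=0, x4=0
  x1=0, x2=0, x3=0, x4=1
  x1=0, x2=0, x3=1, x4=1
  x1=1, x2=0, x3=1, x4=1

4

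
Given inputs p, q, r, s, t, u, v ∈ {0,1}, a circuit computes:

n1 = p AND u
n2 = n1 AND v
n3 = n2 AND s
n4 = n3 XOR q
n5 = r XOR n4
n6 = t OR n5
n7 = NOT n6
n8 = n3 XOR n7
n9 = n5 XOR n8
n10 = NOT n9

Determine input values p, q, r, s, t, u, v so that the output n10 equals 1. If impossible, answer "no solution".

p=0 q=1 r=1 s=0 t=1 u=0 v=0

n10 = NOT n9 must be 1, so n9 = 0.
Check with p=0 q=1 r=1 s=0 t=1 u=0 v=0:
n1 = p AND u = 0 AND 0 = 0
n2 = n1 AND v = 0 AND 0 = 0
n3 = n2 AND s = 0 AND 0 = 0
n4 = n3 XOR q = 0 XOR 1 = 1
n5 = r XOR n4 = 1 XOR 1 = 0
n6 = t OR n5 = 1 OR 0 = 1
n7 = NOT n6 = NOT 1 = 0
n8 = n3 XOR n7 = 0 XOR 0 = 0
n9 = n5 XOR n8 = 0 XOR 0 = 0
n10 = NOT n9 = NOT 0 = 1
So n10 = 1 as required.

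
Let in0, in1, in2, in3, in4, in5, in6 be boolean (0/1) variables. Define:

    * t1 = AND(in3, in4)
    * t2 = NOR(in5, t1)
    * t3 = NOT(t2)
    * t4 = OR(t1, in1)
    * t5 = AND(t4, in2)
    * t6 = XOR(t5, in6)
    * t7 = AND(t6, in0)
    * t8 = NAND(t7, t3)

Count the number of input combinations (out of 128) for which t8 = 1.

108

t8 = NAND(t7, t3) must be 1, so at least one of t7, t3 is 0.
Enumerating the 128 input combinations, 108 give t8 = 1 and 20 give t8 = 0.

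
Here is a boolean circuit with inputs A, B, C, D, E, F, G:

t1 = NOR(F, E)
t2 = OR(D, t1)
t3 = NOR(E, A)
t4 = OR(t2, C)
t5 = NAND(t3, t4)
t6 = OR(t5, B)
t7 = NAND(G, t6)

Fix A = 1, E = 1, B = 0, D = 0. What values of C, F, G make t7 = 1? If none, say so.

C=0 F=0 G=0

Check with A = 1, E = 1, B = 0, D = 0 and C=0, F=0, G=0:
t1 = NOR(F, E) = NOR(0, 1) = 0
t2 = OR(D, t1) = OR(0, 0) = 0
t3 = NOR(E, A) = NOR(1, 1) = 0
t4 = OR(t2, C) = OR(0, 0) = 0
t5 = NAND(t3, t4) = NAND(0, 0) = 1
t6 = OR(t5, B) = OR(1, 0) = 1
t7 = NAND(G, t6) = NAND(0, 1) = 1
So t7 = 1.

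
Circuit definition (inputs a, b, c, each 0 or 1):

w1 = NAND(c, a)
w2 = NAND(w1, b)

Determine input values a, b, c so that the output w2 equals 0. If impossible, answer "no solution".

a=1 b=1 c=0

w2 = NAND(w1, b) must be 0, so both w1 = 1 and b = 1.
w1 = NAND(c, a) must be 1, so at least one of c, a is 0.
Check with a=1 b=1 c=0:
w1 = NAND(c, a) = NAND(0, 1) = 1
w2 = NAND(w1, b) = NAND(1, 1) = 0
So w2 = 0 as required.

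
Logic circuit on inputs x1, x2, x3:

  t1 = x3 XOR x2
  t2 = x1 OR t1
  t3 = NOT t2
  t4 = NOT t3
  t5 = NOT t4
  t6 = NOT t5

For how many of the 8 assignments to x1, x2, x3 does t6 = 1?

6

t6 = NOT t5 must be 1, so t5 = 0.
Satisfying assignments:
  x1=0, x2=0, x3=1
  x1=0, x2=1, x3=0
  x1=1, x2=0, x3=0
  x1=1, x2=0, x3=1
  x1=1, x2=1, x3=0
  x1=1, x2=1, x3=1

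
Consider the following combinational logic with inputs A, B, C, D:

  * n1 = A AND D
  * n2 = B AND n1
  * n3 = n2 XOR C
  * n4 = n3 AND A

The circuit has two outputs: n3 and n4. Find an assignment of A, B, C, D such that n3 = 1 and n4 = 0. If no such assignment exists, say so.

A=0 B=0 C=1 D=1

Check with A=0 B=0 C=1 D=1:
n1 = A AND D = 0 AND 1 = 0
n2 = B AND n1 = 0 AND 0 = 0
n3 = n2 XOR C = 0 XOR 1 = 1
n4 = n3 AND A = 1 AND 0 = 0
So n3 = 1 and n4 = 0.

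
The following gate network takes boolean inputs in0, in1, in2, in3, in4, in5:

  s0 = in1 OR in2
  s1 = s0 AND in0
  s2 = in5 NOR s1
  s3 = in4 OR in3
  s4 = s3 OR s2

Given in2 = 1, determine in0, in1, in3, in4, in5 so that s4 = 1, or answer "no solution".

s4 = s3 OR s2 must be 1, so at least one of s3, s2 is 1.
Check with in2 = 1 and in0=0, in1=1, in3=1, in4=1, in5=0:
s0 = in1 OR in2 = 1 OR 1 = 1
s1 = s0 AND in0 = 1 AND 0 = 0
s2 = in5 NOR s1 = 0 NOR 0 = 1
s3 = in4 OR in3 = 1 OR 1 = 1
s4 = s3 OR s2 = 1 OR 1 = 1
So s4 = 1.

in0=0 in1=1 in3=1 in4=1 in5=0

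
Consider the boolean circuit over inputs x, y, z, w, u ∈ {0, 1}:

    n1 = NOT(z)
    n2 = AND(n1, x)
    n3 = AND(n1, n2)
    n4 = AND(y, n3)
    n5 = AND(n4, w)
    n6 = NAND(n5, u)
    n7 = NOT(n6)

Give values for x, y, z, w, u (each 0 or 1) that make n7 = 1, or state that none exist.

n7 = NOT(n6) must be 1, so n6 = 0.
n6 = NAND(n5, u) must be 0, so both n5 = 1 and u = 1.
Check with x=1, y=1, z=0, w=1, u=1:
n1 = NOT(z) = NOT 0 = 1
n2 = AND(n1, x) = AND(1, 1) = 1
n3 = AND(n1, n2) = AND(1, 1) = 1
n4 = AND(y, n3) = AND(1, 1) = 1
n5 = AND(n4, w) = AND(1, 1) = 1
n6 = NAND(n5, u) = NAND(1, 1) = 0
n7 = NOT(n6) = NOT 0 = 1
So n7 = 1 as required.

x=1, y=1, z=0, w=1, u=1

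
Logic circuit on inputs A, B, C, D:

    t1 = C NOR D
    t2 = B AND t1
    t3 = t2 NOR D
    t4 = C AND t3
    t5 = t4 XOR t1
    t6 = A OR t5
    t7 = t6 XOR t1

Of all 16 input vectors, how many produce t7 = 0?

8

t7 = t6 XOR t1 must be 0, so t6 and t1 are equal.
Enumerating the 16 input combinations, 8 give t7 = 0 and 8 give t7 = 1.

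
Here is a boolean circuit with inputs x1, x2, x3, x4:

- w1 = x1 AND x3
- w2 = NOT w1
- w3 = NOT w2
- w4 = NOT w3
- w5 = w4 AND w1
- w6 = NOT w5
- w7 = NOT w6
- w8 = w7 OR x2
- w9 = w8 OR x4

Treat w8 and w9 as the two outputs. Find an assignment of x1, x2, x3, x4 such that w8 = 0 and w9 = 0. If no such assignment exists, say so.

Check with x1=0, x2=0, x3=1, x4=0:
w1 = x1 AND x3 = 0 AND 1 = 0
w2 = NOT w1 = NOT 0 = 1
w3 = NOT w2 = NOT 1 = 0
w4 = NOT w3 = NOT 0 = 1
w5 = w4 AND w1 = 1 AND 0 = 0
w6 = NOT w5 = NOT 0 = 1
w7 = NOT w6 = NOT 1 = 0
w8 = w7 OR x2 = 0 OR 0 = 0
w9 = w8 OR x4 = 0 OR 0 = 0
So w8 = 0 and w9 = 0.

x1=0, x2=0, x3=1, x4=0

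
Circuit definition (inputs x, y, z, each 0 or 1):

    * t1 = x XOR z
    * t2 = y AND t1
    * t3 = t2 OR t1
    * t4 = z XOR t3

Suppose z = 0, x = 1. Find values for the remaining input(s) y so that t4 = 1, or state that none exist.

y=0

Check with z = 0, x = 1 and y=0:
t1 = x XOR z = 1 XOR 0 = 1
t2 = y AND t1 = 0 AND 1 = 0
t3 = t2 OR t1 = 0 OR 1 = 1
t4 = z XOR t3 = 0 XOR 1 = 1
So t4 = 1.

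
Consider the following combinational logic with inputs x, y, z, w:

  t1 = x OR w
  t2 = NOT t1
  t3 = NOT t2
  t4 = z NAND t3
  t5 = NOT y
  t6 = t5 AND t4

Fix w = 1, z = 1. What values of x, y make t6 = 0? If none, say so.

x=0, y=0

Check with w = 1, z = 1 and x=0, y=0:
t1 = x OR w = 0 OR 1 = 1
t2 = NOT t1 = NOT 1 = 0
t3 = NOT t2 = NOT 0 = 1
t4 = z NAND t3 = 1 NAND 1 = 0
t5 = NOT y = NOT 0 = 1
t6 = t5 AND t4 = 1 AND 0 = 0
So t6 = 0.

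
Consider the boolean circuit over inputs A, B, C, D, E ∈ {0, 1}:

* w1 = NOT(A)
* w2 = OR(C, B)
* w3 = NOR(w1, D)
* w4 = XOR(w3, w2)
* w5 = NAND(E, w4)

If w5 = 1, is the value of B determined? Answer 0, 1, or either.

Both values of B occur among assignments with w5 = 1:
  B=0: A=0, B=0, C=0, D=0, E=0
  B=1: A=0, B=1, C=0, D=0, E=0

either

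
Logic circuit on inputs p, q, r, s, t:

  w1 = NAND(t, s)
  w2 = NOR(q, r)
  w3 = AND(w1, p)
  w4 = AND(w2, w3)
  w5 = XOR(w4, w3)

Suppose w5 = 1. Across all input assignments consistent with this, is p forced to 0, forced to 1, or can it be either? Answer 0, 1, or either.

1

w5 = XOR(w4, w3) must be 1, so w4 and w3 differ.
Every assignment with w5 = 1 has p = 1; there are 9 such assignment(s).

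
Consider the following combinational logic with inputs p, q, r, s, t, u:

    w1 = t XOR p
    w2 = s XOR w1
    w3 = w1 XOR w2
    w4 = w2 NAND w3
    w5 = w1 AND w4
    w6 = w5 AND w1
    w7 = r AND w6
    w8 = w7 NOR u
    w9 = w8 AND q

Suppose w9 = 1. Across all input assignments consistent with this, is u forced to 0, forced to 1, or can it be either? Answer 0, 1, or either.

w9 = w8 AND q must be 1, so both w8 = 1 and q = 1.
Every assignment with w9 = 1 has u = 0; there are 12 such assignment(s).

0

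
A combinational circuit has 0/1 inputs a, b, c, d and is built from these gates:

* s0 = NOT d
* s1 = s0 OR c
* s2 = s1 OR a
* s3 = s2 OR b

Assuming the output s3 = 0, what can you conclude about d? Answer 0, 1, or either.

1

s3 = s2 OR b must be 0, so both s2 = 0 and b = 0.
s2 = s1 OR a must be 0, so both s1 = 0 and a = 0.
Every assignment with s3 = 0 has d = 1; there are 1 such assignment(s).
  a=0, b=0, c=0, d=1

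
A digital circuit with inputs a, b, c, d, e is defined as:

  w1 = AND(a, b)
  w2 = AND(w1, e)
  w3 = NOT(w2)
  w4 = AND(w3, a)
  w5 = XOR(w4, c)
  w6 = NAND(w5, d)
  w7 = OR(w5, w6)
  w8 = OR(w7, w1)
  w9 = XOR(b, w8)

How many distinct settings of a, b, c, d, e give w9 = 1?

w9 = XOR(b, w8) must be 1, so b and w8 differ.
Enumerating the 32 input combinations, 16 give w9 = 1 and 16 give w9 = 0.

16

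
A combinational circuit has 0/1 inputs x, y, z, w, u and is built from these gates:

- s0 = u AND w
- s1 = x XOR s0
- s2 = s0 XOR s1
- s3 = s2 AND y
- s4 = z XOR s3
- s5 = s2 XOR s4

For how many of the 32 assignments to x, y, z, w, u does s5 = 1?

16

s5 = s2 XOR s4 must be 1, so s2 and s4 differ.
Enumerating the 32 input combinations, 16 give s5 = 1 and 16 give s5 = 0.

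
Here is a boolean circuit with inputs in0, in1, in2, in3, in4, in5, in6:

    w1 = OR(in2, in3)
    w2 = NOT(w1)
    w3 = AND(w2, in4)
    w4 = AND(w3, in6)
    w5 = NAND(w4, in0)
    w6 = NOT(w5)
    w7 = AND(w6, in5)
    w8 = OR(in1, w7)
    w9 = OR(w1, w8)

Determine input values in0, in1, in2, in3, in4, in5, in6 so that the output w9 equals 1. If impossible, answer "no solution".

in0=1 in1=1 in2=0 in3=1 in4=1 in5=1 in6=0

Check with in0=1 in1=1 in2=0 in3=1 in4=1 in5=1 in6=0:
w1 = OR(in2, in3) = OR(0, 1) = 1
w2 = NOT(w1) = NOT 1 = 0
w3 = AND(w2, in4) = AND(0, 1) = 0
w4 = AND(w3, in6) = AND(0, 0) = 0
w5 = NAND(w4, in0) = NAND(0, 1) = 1
w6 = NOT(w5) = NOT 1 = 0
w7 = AND(w6, in5) = AND(0, 1) = 0
w8 = OR(in1, w7) = OR(1, 0) = 1
w9 = OR(w1, w8) = OR(1, 1) = 1
So w9 = 1 as required.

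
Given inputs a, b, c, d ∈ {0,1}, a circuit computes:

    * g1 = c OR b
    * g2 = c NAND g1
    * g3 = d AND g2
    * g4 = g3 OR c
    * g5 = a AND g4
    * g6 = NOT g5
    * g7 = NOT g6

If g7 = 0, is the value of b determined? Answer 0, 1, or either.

Both values of b occur among assignments with g7 = 0:
  b=0: a=0, b=0, c=0, d=0
  b=1: a=0, b=1, c=0, d=0

either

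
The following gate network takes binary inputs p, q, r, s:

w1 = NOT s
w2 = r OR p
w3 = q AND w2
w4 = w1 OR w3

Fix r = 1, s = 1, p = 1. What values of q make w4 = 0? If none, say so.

w4 = w1 OR w3 must be 0, so both w1 = 0 and w3 = 0.
Check with r = 1, s = 1, p = 1 and q=0:
w1 = NOT s = NOT 1 = 0
w2 = r OR p = 1 OR 1 = 1
w3 = q AND w2 = 0 AND 1 = 0
w4 = w1 OR w3 = 0 OR 0 = 0
So w4 = 0.

q=0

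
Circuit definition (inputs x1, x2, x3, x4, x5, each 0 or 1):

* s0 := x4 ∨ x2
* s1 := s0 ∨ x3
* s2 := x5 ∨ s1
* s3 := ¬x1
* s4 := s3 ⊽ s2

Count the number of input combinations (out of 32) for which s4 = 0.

31

s4 = s3 ⊽ s2 must be 0, so at least one of s3, s2 is 1.
Enumerating the 32 input combinations, 31 give s4 = 0 and 1 give s4 = 1.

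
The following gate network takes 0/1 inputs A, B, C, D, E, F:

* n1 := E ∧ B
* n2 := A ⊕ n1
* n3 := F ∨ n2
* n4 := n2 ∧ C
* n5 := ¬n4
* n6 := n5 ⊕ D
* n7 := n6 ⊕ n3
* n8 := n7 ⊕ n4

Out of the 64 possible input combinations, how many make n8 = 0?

32

n8 = n7 ⊕ n4 must be 0, so n7 and n4 are equal.
Enumerating the 64 input combinations, 32 give n8 = 0 and 32 give n8 = 1.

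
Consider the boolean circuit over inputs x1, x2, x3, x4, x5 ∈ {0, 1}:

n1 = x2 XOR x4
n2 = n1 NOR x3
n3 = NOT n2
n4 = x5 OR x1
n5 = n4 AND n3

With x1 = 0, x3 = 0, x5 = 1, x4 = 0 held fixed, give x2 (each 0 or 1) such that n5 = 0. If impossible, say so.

Check with x1 = 0, x3 = 0, x5 = 1, x4 = 0 and x2=0:
n1 = x2 XOR x4 = 0 XOR 0 = 0
n2 = n1 NOR x3 = 0 NOR 0 = 1
n3 = NOT n2 = NOT 1 = 0
n4 = x5 OR x1 = 1 OR 0 = 1
n5 = n4 AND n3 = 1 AND 0 = 0
So n5 = 0.

x2=0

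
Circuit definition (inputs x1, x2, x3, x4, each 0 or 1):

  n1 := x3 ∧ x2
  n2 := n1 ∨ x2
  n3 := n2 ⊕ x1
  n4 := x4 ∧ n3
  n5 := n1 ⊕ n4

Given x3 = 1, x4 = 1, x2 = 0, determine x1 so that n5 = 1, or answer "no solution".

x1=1

Check with x3 = 1, x4 = 1, x2 = 0 and x1=1:
n1 = x3 ∧ x2 = 1 ∧ 0 = 0
n2 = n1 ∨ x2 = 0 ∨ 0 = 0
n3 = n2 ⊕ x1 = 0 ⊕ 1 = 1
n4 = x4 ∧ n3 = 1 ∧ 1 = 1
n5 = n1 ⊕ n4 = 0 ⊕ 1 = 1
So n5 = 1.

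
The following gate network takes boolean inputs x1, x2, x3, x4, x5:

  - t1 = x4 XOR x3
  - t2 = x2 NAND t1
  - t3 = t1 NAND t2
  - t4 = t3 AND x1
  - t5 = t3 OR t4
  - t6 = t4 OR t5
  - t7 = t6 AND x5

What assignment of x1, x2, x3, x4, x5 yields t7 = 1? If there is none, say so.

Check with x1=1 x2=0 x3=1 x4=1 x5=1:
t1 = x4 XOR x3 = 1 XOR 1 = 0
t2 = x2 NAND t1 = 0 NAND 0 = 1
t3 = t1 NAND t2 = 0 NAND 1 = 1
t4 = t3 AND x1 = 1 AND 1 = 1
t5 = t3 OR t4 = 1 OR 1 = 1
t6 = t4 OR t5 = 1 OR 1 = 1
t7 = t6 AND x5 = 1 AND 1 = 1
So t7 = 1 as required.

x1=1 x2=0 x3=1 x4=1 x5=1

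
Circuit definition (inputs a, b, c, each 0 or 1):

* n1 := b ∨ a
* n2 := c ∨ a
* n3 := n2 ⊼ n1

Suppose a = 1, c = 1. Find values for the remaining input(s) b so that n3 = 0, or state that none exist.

n3 = n2 ⊼ n1 must be 0, so both n2 = 1 and n1 = 1.
n2 = c ∨ a must be 1, so at least one of c, a is 1.
Check with a = 1, c = 1 and b=1:
n1 = b ∨ a = 1 ∨ 1 = 1
n2 = c ∨ a = 1 ∨ 1 = 1
n3 = n2 ⊼ n1 = 1 ⊼ 1 = 0
So n3 = 0.

b=1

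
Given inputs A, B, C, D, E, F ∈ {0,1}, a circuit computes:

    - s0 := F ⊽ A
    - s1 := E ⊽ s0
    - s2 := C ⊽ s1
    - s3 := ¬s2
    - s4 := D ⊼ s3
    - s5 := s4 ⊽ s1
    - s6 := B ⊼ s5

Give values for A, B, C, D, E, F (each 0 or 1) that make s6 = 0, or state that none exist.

Check with A=0, B=1, C=1, D=1, E=1, F=1:
s0 = F ⊽ A = 1 ⊽ 0 = 0
s1 = E ⊽ s0 = 1 ⊽ 0 = 0
s2 = C ⊽ s1 = 1 ⊽ 0 = 0
s3 = ¬s2 = ¬0 = 1
s4 = D ⊼ s3 = 1 ⊼ 1 = 0
s5 = s4 ⊽ s1 = 0 ⊽ 0 = 1
s6 = B ⊼ s5 = 1 ⊼ 1 = 0
So s6 = 0 as required.

A=0, B=1, C=1, D=1, E=1, F=1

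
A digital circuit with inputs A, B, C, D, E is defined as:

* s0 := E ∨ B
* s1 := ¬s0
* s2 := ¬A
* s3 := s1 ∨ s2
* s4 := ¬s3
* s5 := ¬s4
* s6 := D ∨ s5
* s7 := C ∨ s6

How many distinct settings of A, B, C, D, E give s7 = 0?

s7 = C ∨ s6 must be 0, so both C = 0 and s6 = 0.
Satisfying assignments:
  A=1, B=0, C=0, D=0, E=1
  A=1, B=1, C=0, D=0, E=0
  A=1, B=1, C=0, D=0, E=1

3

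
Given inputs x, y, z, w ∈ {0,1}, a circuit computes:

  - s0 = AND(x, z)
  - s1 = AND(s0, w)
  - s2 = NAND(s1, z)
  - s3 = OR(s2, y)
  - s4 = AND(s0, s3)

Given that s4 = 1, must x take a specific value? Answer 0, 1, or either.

s4 = AND(s0, s3) must be 1, so both s0 = 1 and s3 = 1.
s0 = AND(x, z) must be 1, so both x = 1 and z = 1.
Every assignment with s4 = 1 has x = 1; there are 3 such assignment(s).
  x=1, y=0, z=1, w=0
  x=1, y=1, z=1, w=0
  x=1, y=1, z=1, w=1

1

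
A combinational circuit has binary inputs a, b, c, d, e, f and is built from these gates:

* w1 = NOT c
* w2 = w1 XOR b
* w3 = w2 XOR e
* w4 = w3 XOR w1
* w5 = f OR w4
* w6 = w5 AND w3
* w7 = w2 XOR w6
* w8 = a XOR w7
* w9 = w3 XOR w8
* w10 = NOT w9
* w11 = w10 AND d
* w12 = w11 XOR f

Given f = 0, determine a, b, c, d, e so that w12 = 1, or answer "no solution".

w12 = w11 XOR f must be 1, so w11 and f differ.
Check with f = 0 and a=0, b=1, c=0, d=1, e=0:
w1 = NOT c = NOT 0 = 1
w2 = w1 XOR b = 1 XOR 1 = 0
w3 = w2 XOR e = 0 XOR 0 = 0
w4 = w3 XOR w1 = 0 XOR 1 = 1
w5 = f OR w4 = 0 OR 1 = 1
w6 = w5 AND w3 = 1 AND 0 = 0
w7 = w2 XOR w6 = 0 XOR 0 = 0
w8 = a XOR w7 = 0 XOR 0 = 0
w9 = w3 XOR w8 = 0 XOR 0 = 0
w10 = NOT w9 = NOT 0 = 1
w11 = w10 AND d = 1 AND 1 = 1
w12 = w11 XOR f = 1 XOR 0 = 1
So w12 = 1.

a=0, b=1, c=0, d=1, e=0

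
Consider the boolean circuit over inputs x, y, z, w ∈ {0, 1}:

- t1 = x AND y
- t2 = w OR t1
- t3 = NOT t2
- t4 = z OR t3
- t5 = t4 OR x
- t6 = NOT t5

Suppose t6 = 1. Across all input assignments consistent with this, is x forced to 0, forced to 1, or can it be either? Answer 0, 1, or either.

0

t6 = NOT t5 must be 1, so t5 = 0.
t5 = t4 OR x must be 0, so both t4 = 0 and x = 0.
Every assignment with t6 = 1 has x = 0; there are 2 such assignment(s).
  x=0, y=0, z=0, w=1
  x=0, y=1, z=0, w=1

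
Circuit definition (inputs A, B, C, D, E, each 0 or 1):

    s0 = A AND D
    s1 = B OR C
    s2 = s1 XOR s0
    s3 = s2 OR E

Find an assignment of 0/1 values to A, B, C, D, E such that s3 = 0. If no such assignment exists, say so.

s3 = s2 OR E must be 0, so both s2 = 0 and E = 0.
s2 = s1 XOR s0 must be 0, so s1 and s0 are equal.
Check with A=1, B=0, C=1, D=1, E=0:
s0 = A AND D = 1 AND 1 = 1
s1 = B OR C = 0 OR 1 = 1
s2 = s1 XOR s0 = 1 XOR 1 = 0
s3 = s2 OR E = 0 OR 0 = 0
So s3 = 0 as required.

A=1, B=0, C=1, D=1, E=0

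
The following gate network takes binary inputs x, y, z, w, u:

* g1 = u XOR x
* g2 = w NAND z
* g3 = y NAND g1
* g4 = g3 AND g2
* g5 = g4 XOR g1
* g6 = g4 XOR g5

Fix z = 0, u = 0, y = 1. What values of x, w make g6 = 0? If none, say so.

x=0, w=0

Check with z = 0, u = 0, y = 1 and x=0, w=0:
g1 = u XOR x = 0 XOR 0 = 0
g2 = w NAND z = 0 NAND 0 = 1
g3 = y NAND g1 = 1 NAND 0 = 1
g4 = g3 AND g2 = 1 AND 1 = 1
g5 = g4 XOR g1 = 1 XOR 0 = 1
g6 = g4 XOR g5 = 1 XOR 1 = 0
So g6 = 0.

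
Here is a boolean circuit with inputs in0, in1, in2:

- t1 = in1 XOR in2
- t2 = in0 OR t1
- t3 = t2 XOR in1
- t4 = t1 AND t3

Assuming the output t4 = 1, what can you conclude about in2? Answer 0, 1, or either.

t4 = t1 AND t3 must be 1, so both t1 = 1 and t3 = 1.
Every assignment with t4 = 1 has in2 = 1; there are 2 such assignment(s).
  in0=0, in1=0, in2=1
  in0=1, in1=0, in2=1

1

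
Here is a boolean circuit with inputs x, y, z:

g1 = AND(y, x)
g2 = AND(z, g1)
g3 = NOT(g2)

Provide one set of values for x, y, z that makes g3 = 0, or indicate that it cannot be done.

g3 = NOT(g2) must be 0, so g2 = 1.
Check with x=1 y=1 z=1:
g1 = AND(y, x) = AND(1, 1) = 1
g2 = AND(z, g1) = AND(1, 1) = 1
g3 = NOT(g2) = NOT 1 = 0
So g3 = 0 as required.

x=1 y=1 z=1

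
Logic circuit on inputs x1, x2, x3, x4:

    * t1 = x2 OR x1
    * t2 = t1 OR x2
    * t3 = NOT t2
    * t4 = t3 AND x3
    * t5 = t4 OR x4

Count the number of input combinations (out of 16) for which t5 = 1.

t5 = t4 OR x4 must be 1, so at least one of t4, x4 is 1.
Enumerating the 16 input combinations, 9 give t5 = 1 and 7 give t5 = 0.

9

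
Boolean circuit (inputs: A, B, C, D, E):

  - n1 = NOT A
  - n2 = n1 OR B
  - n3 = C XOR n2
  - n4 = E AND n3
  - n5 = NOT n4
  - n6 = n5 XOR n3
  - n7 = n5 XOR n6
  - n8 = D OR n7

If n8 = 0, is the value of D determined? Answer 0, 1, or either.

0

n8 = D OR n7 must be 0, so both D = 0 and n7 = 0.
n7 = n5 XOR n6 must be 0, so n5 and n6 are equal.
Every assignment with n8 = 0 has D = 0; there are 8 such assignment(s).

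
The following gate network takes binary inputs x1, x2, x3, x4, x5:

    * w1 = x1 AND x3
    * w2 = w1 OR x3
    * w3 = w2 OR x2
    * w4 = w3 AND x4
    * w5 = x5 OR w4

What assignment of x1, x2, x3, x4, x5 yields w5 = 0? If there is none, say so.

w5 = x5 OR w4 must be 0, so both x5 = 0 and w4 = 0.
w4 = w3 AND x4 must be 0, so at least one of w3, x4 is 0.
Check with x1=0, x2=1, x3=1, x4=0, x5=0:
w1 = x1 AND x3 = 0 AND 1 = 0
w2 = w1 OR x3 = 0 OR 1 = 1
w3 = w2 OR x2 = 1 OR 1 = 1
w4 = w3 AND x4 = 1 AND 0 = 0
w5 = x5 OR w4 = 0 OR 0 = 0
So w5 = 0 as required.

x1=0, x2=1, x3=1, x4=0, x5=0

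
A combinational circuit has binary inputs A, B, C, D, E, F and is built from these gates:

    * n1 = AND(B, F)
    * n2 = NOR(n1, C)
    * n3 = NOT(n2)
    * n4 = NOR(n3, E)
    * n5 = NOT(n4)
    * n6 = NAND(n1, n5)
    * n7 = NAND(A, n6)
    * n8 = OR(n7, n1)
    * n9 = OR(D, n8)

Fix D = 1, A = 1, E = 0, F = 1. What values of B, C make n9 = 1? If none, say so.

Check with D = 1, A = 1, E = 0, F = 1 and B=1, C=0:
n1 = AND(B, F) = AND(1, 1) = 1
n2 = NOR(n1, C) = NOR(1, 0) = 0
n3 = NOT(n2) = NOT 0 = 1
n4 = NOR(n3, E) = NOR(1, 0) = 0
n5 = NOT(n4) = NOT 0 = 1
n6 = NAND(n1, n5) = NAND(1, 1) = 0
n7 = NAND(A, n6) = NAND(1, 0) = 1
n8 = OR(n7, n1) = OR(1, 1) = 1
n9 = OR(D, n8) = OR(1, 1) = 1
So n9 = 1.

B=1 C=0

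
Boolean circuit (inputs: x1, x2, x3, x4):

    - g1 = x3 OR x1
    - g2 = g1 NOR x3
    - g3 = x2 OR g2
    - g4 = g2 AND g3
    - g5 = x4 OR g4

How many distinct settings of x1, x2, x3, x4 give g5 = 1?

10

g5 = x4 OR g4 must be 1, so at least one of x4, g4 is 1.
Enumerating the 16 input combinations, 10 give g5 = 1 and 6 give g5 = 0.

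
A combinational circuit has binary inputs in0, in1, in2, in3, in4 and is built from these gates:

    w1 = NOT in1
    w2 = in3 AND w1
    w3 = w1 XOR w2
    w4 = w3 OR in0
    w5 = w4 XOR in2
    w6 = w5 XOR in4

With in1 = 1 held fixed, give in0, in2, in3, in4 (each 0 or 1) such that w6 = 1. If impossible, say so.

w6 = w5 XOR in4 must be 1, so w5 and in4 differ.
Check with in1 = 1 and in0=1, in2=1, in3=1, in4=1:
w1 = NOT in1 = NOT 1 = 0
w2 = in3 AND w1 = 1 AND 0 = 0
w3 = w1 XOR w2 = 0 XOR 0 = 0
w4 = w3 OR in0 = 0 OR 1 = 1
w5 = w4 XOR in2 = 1 XOR 1 = 0
w6 = w5 XOR in4 = 0 XOR 1 = 1
So w6 = 1.

in0=1 in2=1 in3=1 in4=1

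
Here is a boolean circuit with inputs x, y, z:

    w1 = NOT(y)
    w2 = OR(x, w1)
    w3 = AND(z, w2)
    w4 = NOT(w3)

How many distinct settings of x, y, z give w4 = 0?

3

w4 = NOT(w3) must be 0, so w3 = 1.
w3 = AND(z, w2) must be 1, so both z = 1 and w2 = 1.
Satisfying assignments:
  x=0, y=0, z=1
  x=1, y=0, z=1
  x=1, y=1, z=1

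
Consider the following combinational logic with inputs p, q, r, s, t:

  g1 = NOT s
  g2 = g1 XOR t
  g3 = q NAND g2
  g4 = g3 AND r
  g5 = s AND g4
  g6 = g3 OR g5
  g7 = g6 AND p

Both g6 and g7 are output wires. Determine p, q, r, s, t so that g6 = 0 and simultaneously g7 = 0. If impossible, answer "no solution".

p=1, q=1, r=1, s=1, t=1

Check with p=1, q=1, r=1, s=1, t=1:
g1 = NOT s = NOT 1 = 0
g2 = g1 XOR t = 0 XOR 1 = 1
g3 = q NAND g2 = 1 NAND 1 = 0
g4 = g3 AND r = 0 AND 1 = 0
g5 = s AND g4 = 1 AND 0 = 0
g6 = g3 OR g5 = 0 OR 0 = 0
g7 = g6 AND p = 0 AND 1 = 0
So g6 = 0 and g7 = 0.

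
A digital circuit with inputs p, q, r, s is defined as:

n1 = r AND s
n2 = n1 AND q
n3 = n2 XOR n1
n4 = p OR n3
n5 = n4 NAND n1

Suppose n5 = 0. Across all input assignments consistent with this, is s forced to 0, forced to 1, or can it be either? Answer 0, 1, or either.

1

n5 = n4 NAND n1 must be 0, so both n4 = 1 and n1 = 1.
n4 = p OR n3 must be 1, so at least one of p, n3 is 1.
Every assignment with n5 = 0 has s = 1; there are 3 such assignment(s).
  p=0, q=0, r=1, s=1
  p=1, q=0, r=1, s=1
  p=1, q=1, r=1, s=1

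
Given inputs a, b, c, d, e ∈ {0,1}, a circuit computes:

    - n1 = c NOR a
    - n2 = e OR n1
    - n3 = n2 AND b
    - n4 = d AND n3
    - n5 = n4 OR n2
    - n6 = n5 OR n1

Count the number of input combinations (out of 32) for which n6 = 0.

12

n6 = n5 OR n1 must be 0, so both n5 = 0 and n1 = 0.
Enumerating the 32 input combinations, 12 give n6 = 0 and 20 give n6 = 1.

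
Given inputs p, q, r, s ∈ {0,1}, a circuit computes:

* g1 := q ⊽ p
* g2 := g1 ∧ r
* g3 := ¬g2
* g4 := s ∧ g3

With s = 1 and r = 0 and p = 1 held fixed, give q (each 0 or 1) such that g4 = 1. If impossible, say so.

q=1

g4 = s ∧ g3 must be 1, so both s = 1 and g3 = 1.
g3 = ¬g2 must be 1, so g2 = 0.
Check with s = 1 and r = 0 and p = 1 and q=1:
g1 = q ⊽ p = 1 ⊽ 1 = 0
g2 = g1 ∧ r = 0 ∧ 0 = 0
g3 = ¬g2 = ¬0 = 1
g4 = s ∧ g3 = 1 ∧ 1 = 1
So g4 = 1.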